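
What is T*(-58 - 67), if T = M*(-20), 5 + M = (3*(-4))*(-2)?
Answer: 47500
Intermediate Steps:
M = 19 (M = -5 + (3*(-4))*(-2) = -5 - 12*(-2) = -5 + 24 = 19)
T = -380 (T = 19*(-20) = -380)
T*(-58 - 67) = -380*(-58 - 67) = -380*(-125) = 47500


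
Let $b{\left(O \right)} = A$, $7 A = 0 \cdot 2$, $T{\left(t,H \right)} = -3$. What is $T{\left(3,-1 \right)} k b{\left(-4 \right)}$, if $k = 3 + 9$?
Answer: $0$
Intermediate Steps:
$A = 0$ ($A = \frac{0 \cdot 2}{7} = \frac{1}{7} \cdot 0 = 0$)
$b{\left(O \right)} = 0$
$k = 12$
$T{\left(3,-1 \right)} k b{\left(-4 \right)} = \left(-3\right) 12 \cdot 0 = \left(-36\right) 0 = 0$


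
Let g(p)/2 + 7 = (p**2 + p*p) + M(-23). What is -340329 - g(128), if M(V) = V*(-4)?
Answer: -406035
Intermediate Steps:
M(V) = -4*V
g(p) = 170 + 4*p**2 (g(p) = -14 + 2*((p**2 + p*p) - 4*(-23)) = -14 + 2*((p**2 + p**2) + 92) = -14 + 2*(2*p**2 + 92) = -14 + 2*(92 + 2*p**2) = -14 + (184 + 4*p**2) = 170 + 4*p**2)
-340329 - g(128) = -340329 - (170 + 4*128**2) = -340329 - (170 + 4*16384) = -340329 - (170 + 65536) = -340329 - 1*65706 = -340329 - 65706 = -406035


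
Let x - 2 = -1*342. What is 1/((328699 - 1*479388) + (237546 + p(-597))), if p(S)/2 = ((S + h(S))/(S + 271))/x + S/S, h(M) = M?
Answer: 27710/2406862293 ≈ 1.1513e-5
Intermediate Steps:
x = -340 (x = 2 - 1*342 = 2 - 342 = -340)
p(S) = 2 - S/(85*(271 + S)) (p(S) = 2*(((S + S)/(S + 271))/(-340) + S/S) = 2*(((2*S)/(271 + S))*(-1/340) + 1) = 2*((2*S/(271 + S))*(-1/340) + 1) = 2*(-S/(170*(271 + S)) + 1) = 2*(1 - S/(170*(271 + S))) = 2 - S/(85*(271 + S)))
1/((328699 - 1*479388) + (237546 + p(-597))) = 1/((328699 - 1*479388) + (237546 + (46070 + 169*(-597))/(85*(271 - 597)))) = 1/((328699 - 479388) + (237546 + (1/85)*(46070 - 100893)/(-326))) = 1/(-150689 + (237546 + (1/85)*(-1/326)*(-54823))) = 1/(-150689 + (237546 + 54823/27710)) = 1/(-150689 + 6582454483/27710) = 1/(2406862293/27710) = 27710/2406862293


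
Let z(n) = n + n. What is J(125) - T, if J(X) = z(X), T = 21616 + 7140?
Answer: -28506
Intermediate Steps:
T = 28756
z(n) = 2*n
J(X) = 2*X
J(125) - T = 2*125 - 1*28756 = 250 - 28756 = -28506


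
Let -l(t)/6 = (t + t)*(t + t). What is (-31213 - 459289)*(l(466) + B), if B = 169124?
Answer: 2473415195240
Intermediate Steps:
l(t) = -24*t**2 (l(t) = -6*(t + t)*(t + t) = -6*2*t*2*t = -24*t**2)
(-31213 - 459289)*(l(466) + B) = (-31213 - 459289)*(-24*466**2 + 169124) = -490502*(-24*217156 + 169124) = -490502*(-5211744 + 169124) = -490502*(-5042620) = 2473415195240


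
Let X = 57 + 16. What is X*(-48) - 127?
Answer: -3631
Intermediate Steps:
X = 73
X*(-48) - 127 = 73*(-48) - 127 = -3504 - 127 = -3631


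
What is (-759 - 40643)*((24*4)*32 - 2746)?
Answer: -13497052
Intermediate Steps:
(-759 - 40643)*((24*4)*32 - 2746) = -41402*(96*32 - 2746) = -41402*(3072 - 2746) = -41402*326 = -13497052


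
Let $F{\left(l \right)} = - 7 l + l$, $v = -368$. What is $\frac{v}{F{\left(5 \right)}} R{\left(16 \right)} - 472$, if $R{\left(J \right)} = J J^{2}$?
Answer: $\frac{746584}{15} \approx 49772.0$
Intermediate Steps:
$R{\left(J \right)} = J^{3}$
$F{\left(l \right)} = - 6 l$
$\frac{v}{F{\left(5 \right)}} R{\left(16 \right)} - 472 = - \frac{368}{\left(-6\right) 5} \cdot 16^{3} - 472 = - \frac{368}{-30} \cdot 4096 - 472 = \left(-368\right) \left(- \frac{1}{30}\right) 4096 - 472 = \frac{184}{15} \cdot 4096 - 472 = \frac{753664}{15} - 472 = \frac{746584}{15}$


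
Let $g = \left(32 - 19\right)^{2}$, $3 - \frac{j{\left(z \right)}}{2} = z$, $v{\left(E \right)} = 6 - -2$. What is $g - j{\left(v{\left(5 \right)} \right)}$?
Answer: $179$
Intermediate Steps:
$v{\left(E \right)} = 8$ ($v{\left(E \right)} = 6 + 2 = 8$)
$j{\left(z \right)} = 6 - 2 z$
$g = 169$ ($g = 13^{2} = 169$)
$g - j{\left(v{\left(5 \right)} \right)} = 169 - \left(6 - 16\right) = 169 - -10 = 169 + 10 = 179$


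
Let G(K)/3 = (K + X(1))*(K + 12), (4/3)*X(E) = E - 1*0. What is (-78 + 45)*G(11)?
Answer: -107019/4 ≈ -26755.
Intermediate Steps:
X(E) = 3*E/4 (X(E) = 3*(E - 1*0)/4 = 3*(E + 0)/4 = 3*E/4)
G(K) = 3*(12 + K)*(¾ + K) (G(K) = 3*((K + (¾)*1)*(K + 12)) = 3*((K + ¾)*(12 + K)) = 3*((¾ + K)*(12 + K)) = 3*((12 + K)*(¾ + K)) = 3*(12 + K)*(¾ + K))
(-78 + 45)*G(11) = (-78 + 45)*(27 + 3*11² + (153/4)*11) = -33*(27 + 3*121 + 1683/4) = -33*(27 + 363 + 1683/4) = -33*3243/4 = -107019/4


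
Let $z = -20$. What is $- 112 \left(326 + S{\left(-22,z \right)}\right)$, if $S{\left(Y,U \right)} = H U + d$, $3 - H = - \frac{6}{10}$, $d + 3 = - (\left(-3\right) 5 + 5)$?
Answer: $-29232$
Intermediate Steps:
$d = 7$ ($d = -3 - \left(\left(-3\right) 5 + 5\right) = -3 - \left(-15 + 5\right) = -3 - -10 = -3 + 10 = 7$)
$H = \frac{18}{5}$ ($H = 3 - - \frac{6}{10} = 3 - \left(-6\right) \frac{1}{10} = 3 - - \frac{3}{5} = 3 + \frac{3}{5} = \frac{18}{5} \approx 3.6$)
$S{\left(Y,U \right)} = 7 + \frac{18 U}{5}$ ($S{\left(Y,U \right)} = \frac{18 U}{5} + 7 = 7 + \frac{18 U}{5}$)
$- 112 \left(326 + S{\left(-22,z \right)}\right) = - 112 \left(326 + \left(7 + \frac{18}{5} \left(-20\right)\right)\right) = - 112 \left(326 + \left(7 - 72\right)\right) = - 112 \left(326 - 65\right) = \left(-112\right) 261 = -29232$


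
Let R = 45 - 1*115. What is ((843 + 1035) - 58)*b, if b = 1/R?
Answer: -26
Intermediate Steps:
R = -70 (R = 45 - 115 = -70)
b = -1/70 (b = 1/(-70) = -1/70 ≈ -0.014286)
((843 + 1035) - 58)*b = ((843 + 1035) - 58)*(-1/70) = (1878 - 58)*(-1/70) = 1820*(-1/70) = -26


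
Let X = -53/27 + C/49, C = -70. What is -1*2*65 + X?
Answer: -25211/189 ≈ -133.39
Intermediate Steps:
X = -641/189 (X = -53/27 - 70/49 = -53*1/27 - 70*1/49 = -53/27 - 10/7 = -641/189 ≈ -3.3915)
-1*2*65 + X = -1*2*65 - 641/189 = -2*65 - 641/189 = -130 - 641/189 = -25211/189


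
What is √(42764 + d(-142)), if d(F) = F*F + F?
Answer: √62786 ≈ 250.57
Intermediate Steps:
d(F) = F + F² (d(F) = F² + F = F + F²)
√(42764 + d(-142)) = √(42764 - 142*(1 - 142)) = √(42764 - 142*(-141)) = √(42764 + 20022) = √62786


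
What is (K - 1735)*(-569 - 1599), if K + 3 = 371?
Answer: 2963656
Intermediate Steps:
K = 368 (K = -3 + 371 = 368)
(K - 1735)*(-569 - 1599) = (368 - 1735)*(-569 - 1599) = -1367*(-2168) = 2963656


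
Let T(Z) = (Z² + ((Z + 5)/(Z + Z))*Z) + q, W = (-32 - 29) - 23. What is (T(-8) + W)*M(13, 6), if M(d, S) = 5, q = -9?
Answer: -305/2 ≈ -152.50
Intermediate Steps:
W = -84 (W = -61 - 23 = -84)
T(Z) = -13/2 + Z² + Z/2 (T(Z) = (Z² + ((Z + 5)/(Z + Z))*Z) - 9 = (Z² + ((5 + Z)/((2*Z)))*Z) - 9 = (Z² + ((5 + Z)*(1/(2*Z)))*Z) - 9 = (Z² + ((5 + Z)/(2*Z))*Z) - 9 = (Z² + (5/2 + Z/2)) - 9 = (5/2 + Z² + Z/2) - 9 = -13/2 + Z² + Z/2)
(T(-8) + W)*M(13, 6) = ((-13/2 + (-8)² + (½)*(-8)) - 84)*5 = ((-13/2 + 64 - 4) - 84)*5 = (107/2 - 84)*5 = -61/2*5 = -305/2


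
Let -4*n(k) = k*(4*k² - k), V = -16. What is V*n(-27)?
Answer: -317844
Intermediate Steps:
n(k) = -k*(-k + 4*k²)/4 (n(k) = -k*(4*k² - k)/4 = -k*(-k + 4*k²)/4)
V*n(-27) = -16*(-27)²*(¼ - 1*(-27)) = -11664*(¼ + 27) = -11664*109/4 = -16*79461/4 = -317844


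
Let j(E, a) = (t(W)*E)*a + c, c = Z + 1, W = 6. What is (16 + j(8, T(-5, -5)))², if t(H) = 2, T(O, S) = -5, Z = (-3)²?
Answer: 2916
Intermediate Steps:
Z = 9
c = 10 (c = 9 + 1 = 10)
j(E, a) = 10 + 2*E*a (j(E, a) = (2*E)*a + 10 = 2*E*a + 10 = 10 + 2*E*a)
(16 + j(8, T(-5, -5)))² = (16 + (10 + 2*8*(-5)))² = (16 + (10 - 80))² = (16 - 70)² = (-54)² = 2916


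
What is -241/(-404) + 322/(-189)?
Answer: -12077/10908 ≈ -1.1072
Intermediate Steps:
-241/(-404) + 322/(-189) = -241*(-1/404) + 322*(-1/189) = 241/404 - 46/27 = -12077/10908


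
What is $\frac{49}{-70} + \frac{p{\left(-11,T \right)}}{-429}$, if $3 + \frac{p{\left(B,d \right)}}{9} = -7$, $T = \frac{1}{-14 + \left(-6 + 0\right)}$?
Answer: $- \frac{701}{1430} \approx -0.49021$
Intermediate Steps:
$T = - \frac{1}{20}$ ($T = \frac{1}{-14 - 6} = \frac{1}{-20} = - \frac{1}{20} \approx -0.05$)
$p{\left(B,d \right)} = -90$ ($p{\left(B,d \right)} = -27 + 9 \left(-7\right) = -27 - 63 = -90$)
$\frac{49}{-70} + \frac{p{\left(-11,T \right)}}{-429} = \frac{49}{-70} - \frac{90}{-429} = 49 \left(- \frac{1}{70}\right) - - \frac{30}{143} = - \frac{7}{10} + \frac{30}{143} = - \frac{701}{1430}$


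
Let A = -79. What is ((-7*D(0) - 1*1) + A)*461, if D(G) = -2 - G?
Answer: -30426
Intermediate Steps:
((-7*D(0) - 1*1) + A)*461 = ((-7*(-2 - 1*0) - 1*1) - 79)*461 = ((-7*(-2 + 0) - 1) - 79)*461 = ((-7*(-2) - 1) - 79)*461 = ((14 - 1) - 79)*461 = (13 - 79)*461 = -66*461 = -30426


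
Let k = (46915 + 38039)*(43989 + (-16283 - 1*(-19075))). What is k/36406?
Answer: 1987116537/18203 ≈ 1.0916e+5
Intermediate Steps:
k = 3974233074 (k = 84954*(43989 + (-16283 + 19075)) = 84954*(43989 + 2792) = 84954*46781 = 3974233074)
k/36406 = 3974233074/36406 = 3974233074*(1/36406) = 1987116537/18203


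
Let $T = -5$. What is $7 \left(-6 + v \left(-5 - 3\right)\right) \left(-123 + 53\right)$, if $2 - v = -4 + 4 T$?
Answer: $104860$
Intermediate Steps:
$v = 26$ ($v = 2 - \left(-4 + 4 \left(-5\right)\right) = 2 - \left(-4 - 20\right) = 2 - -24 = 2 + 24 = 26$)
$7 \left(-6 + v \left(-5 - 3\right)\right) \left(-123 + 53\right) = 7 \left(-6 + 26 \left(-5 - 3\right)\right) \left(-123 + 53\right) = 7 \left(-6 + 26 \left(-8\right)\right) \left(-70\right) = 7 \left(-6 - 208\right) \left(-70\right) = 7 \left(-214\right) \left(-70\right) = \left(-1498\right) \left(-70\right) = 104860$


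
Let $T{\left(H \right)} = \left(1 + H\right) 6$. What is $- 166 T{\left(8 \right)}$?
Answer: $-8964$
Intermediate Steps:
$T{\left(H \right)} = 6 + 6 H$
$- 166 T{\left(8 \right)} = - 166 \left(6 + 6 \cdot 8\right) = - 166 \left(6 + 48\right) = \left(-166\right) 54 = -8964$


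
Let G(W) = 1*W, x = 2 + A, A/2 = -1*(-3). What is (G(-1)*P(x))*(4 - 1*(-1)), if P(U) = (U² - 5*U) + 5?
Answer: -145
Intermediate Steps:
A = 6 (A = 2*(-1*(-3)) = 2*3 = 6)
x = 8 (x = 2 + 6 = 8)
G(W) = W
P(U) = 5 + U² - 5*U
(G(-1)*P(x))*(4 - 1*(-1)) = (-(5 + 8² - 5*8))*(4 - 1*(-1)) = (-(5 + 64 - 40))*(4 + 1) = -1*29*5 = -29*5 = -145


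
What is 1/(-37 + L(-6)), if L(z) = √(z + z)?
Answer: -37/1381 - 2*I*√3/1381 ≈ -0.026792 - 0.0025084*I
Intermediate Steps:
L(z) = √2*√z (L(z) = √(2*z) = √2*√z)
1/(-37 + L(-6)) = 1/(-37 + √2*√(-6)) = 1/(-37 + √2*(I*√6)) = 1/(-37 + 2*I*√3)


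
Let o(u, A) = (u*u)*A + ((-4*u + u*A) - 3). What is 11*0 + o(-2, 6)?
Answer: 17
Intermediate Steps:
o(u, A) = -3 - 4*u + A*u + A*u**2 (o(u, A) = u**2*A + ((-4*u + A*u) - 3) = A*u**2 + (-3 - 4*u + A*u) = -3 - 4*u + A*u + A*u**2)
11*0 + o(-2, 6) = 11*0 + (-3 - 4*(-2) + 6*(-2) + 6*(-2)**2) = 0 + (-3 + 8 - 12 + 6*4) = 0 + (-3 + 8 - 12 + 24) = 0 + 17 = 17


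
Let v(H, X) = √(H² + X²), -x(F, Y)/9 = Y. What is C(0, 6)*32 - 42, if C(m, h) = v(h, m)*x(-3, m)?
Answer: -42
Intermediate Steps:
x(F, Y) = -9*Y
C(m, h) = -9*m*√(h² + m²) (C(m, h) = √(h² + m²)*(-9*m) = -9*m*√(h² + m²))
C(0, 6)*32 - 42 = -9*0*√(6² + 0²)*32 - 42 = -9*0*√(36 + 0)*32 - 42 = -9*0*√36*32 - 42 = -9*0*6*32 - 42 = 0*32 - 42 = 0 - 42 = -42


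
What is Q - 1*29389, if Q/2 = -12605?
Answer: -54599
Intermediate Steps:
Q = -25210 (Q = 2*(-12605) = -25210)
Q - 1*29389 = -25210 - 1*29389 = -25210 - 29389 = -54599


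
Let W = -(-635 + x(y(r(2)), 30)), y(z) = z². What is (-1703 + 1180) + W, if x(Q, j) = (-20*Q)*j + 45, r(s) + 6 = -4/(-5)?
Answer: 16291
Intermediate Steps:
r(s) = -26/5 (r(s) = -6 - 4/(-5) = -6 - 4*(-⅕) = -6 + ⅘ = -26/5)
x(Q, j) = 45 - 20*Q*j (x(Q, j) = -20*Q*j + 45 = 45 - 20*Q*j)
W = 16814 (W = -(-635 + (45 - 20*(-26/5)²*30)) = -(-635 + (45 - 20*676/25*30)) = -(-635 + (45 - 16224)) = -(-635 - 16179) = -1*(-16814) = 16814)
(-1703 + 1180) + W = (-1703 + 1180) + 16814 = -523 + 16814 = 16291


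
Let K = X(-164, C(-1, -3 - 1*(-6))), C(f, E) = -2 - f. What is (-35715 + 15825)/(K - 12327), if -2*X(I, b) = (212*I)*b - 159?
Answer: 39780/59263 ≈ 0.67125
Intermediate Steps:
X(I, b) = 159/2 - 106*I*b (X(I, b) = -((212*I)*b - 159)/2 = -(212*I*b - 159)/2 = -(-159 + 212*I*b)/2 = 159/2 - 106*I*b)
K = -34609/2 (K = 159/2 - 106*(-164)*(-2 - 1*(-1)) = 159/2 - 106*(-164)*(-2 + 1) = 159/2 - 106*(-164)*(-1) = 159/2 - 17384 = -34609/2 ≈ -17305.)
(-35715 + 15825)/(K - 12327) = (-35715 + 15825)/(-34609/2 - 12327) = -19890/(-59263/2) = -19890*(-2/59263) = 39780/59263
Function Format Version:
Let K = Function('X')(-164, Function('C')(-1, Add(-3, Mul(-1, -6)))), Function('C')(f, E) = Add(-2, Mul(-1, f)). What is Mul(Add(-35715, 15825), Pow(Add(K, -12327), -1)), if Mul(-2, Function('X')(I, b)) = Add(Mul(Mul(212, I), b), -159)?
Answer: Rational(39780, 59263) ≈ 0.67125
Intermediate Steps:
Function('X')(I, b) = Add(Rational(159, 2), Mul(-106, I, b)) (Function('X')(I, b) = Mul(Rational(-1, 2), Add(Mul(Mul(212, I), b), -159)) = Mul(Rational(-1, 2), Add(Mul(212, I, b), -159)) = Mul(Rational(-1, 2), Add(-159, Mul(212, I, b))) = Add(Rational(159, 2), Mul(-106, I, b)))
K = Rational(-34609, 2) (K = Add(Rational(159, 2), Mul(-106, -164, Add(-2, Mul(-1, -1)))) = Add(Rational(159, 2), Mul(-106, -164, Add(-2, 1))) = Add(Rational(159, 2), Mul(-106, -164, -1)) = Add(Rational(159, 2), -17384) = Rational(-34609, 2) ≈ -17305.)
Mul(Add(-35715, 15825), Pow(Add(K, -12327), -1)) = Mul(Add(-35715, 15825), Pow(Add(Rational(-34609, 2), -12327), -1)) = Mul(-19890, Pow(Rational(-59263, 2), -1)) = Mul(-19890, Rational(-2, 59263)) = Rational(39780, 59263)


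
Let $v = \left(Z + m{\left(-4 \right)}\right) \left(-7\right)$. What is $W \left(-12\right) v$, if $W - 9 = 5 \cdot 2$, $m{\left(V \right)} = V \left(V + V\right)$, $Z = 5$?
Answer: $59052$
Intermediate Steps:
$m{\left(V \right)} = 2 V^{2}$ ($m{\left(V \right)} = V 2 V = 2 V^{2}$)
$W = 19$ ($W = 9 + 5 \cdot 2 = 9 + 10 = 19$)
$v = -259$ ($v = \left(5 + 2 \left(-4\right)^{2}\right) \left(-7\right) = \left(5 + 2 \cdot 16\right) \left(-7\right) = \left(5 + 32\right) \left(-7\right) = 37 \left(-7\right) = -259$)
$W \left(-12\right) v = 19 \left(-12\right) \left(-259\right) = \left(-228\right) \left(-259\right) = 59052$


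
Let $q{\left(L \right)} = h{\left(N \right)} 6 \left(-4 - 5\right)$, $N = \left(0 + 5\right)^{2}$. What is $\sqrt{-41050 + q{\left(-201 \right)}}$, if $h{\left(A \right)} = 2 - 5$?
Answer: $2 i \sqrt{10222} \approx 202.21 i$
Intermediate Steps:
$N = 25$ ($N = 5^{2} = 25$)
$h{\left(A \right)} = -3$
$q{\left(L \right)} = 162$ ($q{\left(L \right)} = - 3 \cdot 6 \left(-4 - 5\right) = - 3 \cdot 6 \left(-9\right) = \left(-3\right) \left(-54\right) = 162$)
$\sqrt{-41050 + q{\left(-201 \right)}} = \sqrt{-41050 + 162} = \sqrt{-40888} = 2 i \sqrt{10222}$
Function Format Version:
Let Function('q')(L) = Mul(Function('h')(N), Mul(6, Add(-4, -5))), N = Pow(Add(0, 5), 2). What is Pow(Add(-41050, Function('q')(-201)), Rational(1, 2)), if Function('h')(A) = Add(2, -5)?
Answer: Mul(2, I, Pow(10222, Rational(1, 2))) ≈ Mul(202.21, I)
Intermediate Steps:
N = 25 (N = Pow(5, 2) = 25)
Function('h')(A) = -3
Function('q')(L) = 162 (Function('q')(L) = Mul(-3, Mul(6, Add(-4, -5))) = Mul(-3, Mul(6, -9)) = Mul(-3, -54) = 162)
Pow(Add(-41050, Function('q')(-201)), Rational(1, 2)) = Pow(Add(-41050, 162), Rational(1, 2)) = Pow(-40888, Rational(1, 2)) = Mul(2, I, Pow(10222, Rational(1, 2)))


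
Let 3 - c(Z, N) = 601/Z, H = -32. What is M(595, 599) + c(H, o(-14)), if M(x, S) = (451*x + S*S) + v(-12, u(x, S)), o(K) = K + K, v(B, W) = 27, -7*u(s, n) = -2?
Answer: 20070233/32 ≈ 6.2720e+5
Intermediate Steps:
u(s, n) = 2/7 (u(s, n) = -⅐*(-2) = 2/7)
o(K) = 2*K
c(Z, N) = 3 - 601/Z
M(x, S) = 27 + S² + 451*x (M(x, S) = (451*x + S*S) + 27 = (451*x + S²) + 27 = (S² + 451*x) + 27 = 27 + S² + 451*x)
M(595, 599) + c(H, o(-14)) = (27 + 599² + 451*595) + (3 - 601/(-32)) = (27 + 358801 + 268345) + (3 - 601*(-1/32)) = 627173 + (3 + 601/32) = 627173 + 697/32 = 20070233/32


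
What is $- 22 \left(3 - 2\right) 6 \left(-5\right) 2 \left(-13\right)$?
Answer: $-17160$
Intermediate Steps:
$- 22 \left(3 - 2\right) 6 \left(-5\right) 2 \left(-13\right) = - 22 \cdot 1 \left(\left(-30\right) 2\right) \left(-13\right) = - 22 \cdot 1 \left(-60\right) \left(-13\right) = \left(-22\right) \left(-60\right) \left(-13\right) = 1320 \left(-13\right) = -17160$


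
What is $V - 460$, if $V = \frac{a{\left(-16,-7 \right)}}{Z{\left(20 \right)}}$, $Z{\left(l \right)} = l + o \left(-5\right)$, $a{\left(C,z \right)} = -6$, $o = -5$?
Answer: $- \frac{6902}{15} \approx -460.13$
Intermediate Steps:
$Z{\left(l \right)} = 25 + l$ ($Z{\left(l \right)} = l - -25 = l + 25 = 25 + l$)
$V = - \frac{2}{15}$ ($V = - \frac{6}{25 + 20} = - \frac{6}{45} = \left(-6\right) \frac{1}{45} = - \frac{2}{15} \approx -0.13333$)
$V - 460 = - \frac{2}{15} - 460 = - \frac{6902}{15}$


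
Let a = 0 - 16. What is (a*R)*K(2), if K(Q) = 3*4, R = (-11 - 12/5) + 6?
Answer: 7104/5 ≈ 1420.8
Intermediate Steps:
R = -37/5 (R = (-11 - 12*⅕) + 6 = (-11 - 12/5) + 6 = -67/5 + 6 = -37/5 ≈ -7.4000)
K(Q) = 12
a = -16
(a*R)*K(2) = -16*(-37/5)*12 = (592/5)*12 = 7104/5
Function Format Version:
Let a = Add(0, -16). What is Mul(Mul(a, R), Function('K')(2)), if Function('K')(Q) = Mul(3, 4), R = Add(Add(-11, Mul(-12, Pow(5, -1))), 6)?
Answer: Rational(7104, 5) ≈ 1420.8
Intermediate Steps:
R = Rational(-37, 5) (R = Add(Add(-11, Mul(-12, Rational(1, 5))), 6) = Add(Add(-11, Rational(-12, 5)), 6) = Add(Rational(-67, 5), 6) = Rational(-37, 5) ≈ -7.4000)
Function('K')(Q) = 12
a = -16
Mul(Mul(a, R), Function('K')(2)) = Mul(Mul(-16, Rational(-37, 5)), 12) = Mul(Rational(592, 5), 12) = Rational(7104, 5)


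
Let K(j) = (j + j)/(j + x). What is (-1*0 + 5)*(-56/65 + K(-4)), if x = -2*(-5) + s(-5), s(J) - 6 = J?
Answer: -912/91 ≈ -10.022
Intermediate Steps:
s(J) = 6 + J
x = 11 (x = -2*(-5) + (6 - 5) = 10 + 1 = 11)
K(j) = 2*j/(11 + j) (K(j) = (j + j)/(j + 11) = (2*j)/(11 + j) = 2*j/(11 + j))
(-1*0 + 5)*(-56/65 + K(-4)) = (-1*0 + 5)*(-56/65 + 2*(-4)/(11 - 4)) = (0 + 5)*(-56*1/65 + 2*(-4)/7) = 5*(-56/65 + 2*(-4)*(⅐)) = 5*(-56/65 - 8/7) = 5*(-912/455) = -912/91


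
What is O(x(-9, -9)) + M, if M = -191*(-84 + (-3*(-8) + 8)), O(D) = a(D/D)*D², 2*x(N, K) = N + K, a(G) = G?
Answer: 10013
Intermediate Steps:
x(N, K) = K/2 + N/2 (x(N, K) = (N + K)/2 = (K + N)/2 = K/2 + N/2)
O(D) = D² (O(D) = (D/D)*D² = 1*D² = D²)
M = 9932 (M = -191*(-84 + (24 + 8)) = -191*(-84 + 32) = -191*(-52) = 9932)
O(x(-9, -9)) + M = ((½)*(-9) + (½)*(-9))² + 9932 = (-9/2 - 9/2)² + 9932 = (-9)² + 9932 = 81 + 9932 = 10013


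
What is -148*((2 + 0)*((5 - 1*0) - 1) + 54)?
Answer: -9176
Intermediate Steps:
-148*((2 + 0)*((5 - 1*0) - 1) + 54) = -148*(2*((5 + 0) - 1) + 54) = -148*(2*(5 - 1) + 54) = -148*(2*4 + 54) = -148*(8 + 54) = -148*62 = -9176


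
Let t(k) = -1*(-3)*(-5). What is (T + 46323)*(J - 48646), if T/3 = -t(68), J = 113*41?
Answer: -2040794784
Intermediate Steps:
t(k) = -15 (t(k) = 3*(-5) = -15)
J = 4633
T = 45 (T = 3*(-1*(-15)) = 3*15 = 45)
(T + 46323)*(J - 48646) = (45 + 46323)*(4633 - 48646) = 46368*(-44013) = -2040794784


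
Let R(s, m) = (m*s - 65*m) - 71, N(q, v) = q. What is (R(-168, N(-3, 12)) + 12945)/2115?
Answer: 13573/2115 ≈ 6.4175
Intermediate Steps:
R(s, m) = -71 - 65*m + m*s (R(s, m) = (-65*m + m*s) - 71 = -71 - 65*m + m*s)
(R(-168, N(-3, 12)) + 12945)/2115 = ((-71 - 65*(-3) - 3*(-168)) + 12945)/2115 = ((-71 + 195 + 504) + 12945)*(1/2115) = (628 + 12945)*(1/2115) = 13573*(1/2115) = 13573/2115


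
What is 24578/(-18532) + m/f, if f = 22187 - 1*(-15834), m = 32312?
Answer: -167837077/352302586 ≈ -0.47640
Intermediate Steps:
f = 38021 (f = 22187 + 15834 = 38021)
24578/(-18532) + m/f = 24578/(-18532) + 32312/38021 = 24578*(-1/18532) + 32312*(1/38021) = -12289/9266 + 32312/38021 = -167837077/352302586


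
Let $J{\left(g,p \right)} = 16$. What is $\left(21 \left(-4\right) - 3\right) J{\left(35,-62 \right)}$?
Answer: $-1392$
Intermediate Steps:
$\left(21 \left(-4\right) - 3\right) J{\left(35,-62 \right)} = \left(21 \left(-4\right) - 3\right) 16 = \left(-84 - 3\right) 16 = \left(-87\right) 16 = -1392$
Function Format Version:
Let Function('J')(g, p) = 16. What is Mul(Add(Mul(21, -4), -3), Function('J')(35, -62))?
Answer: -1392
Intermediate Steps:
Mul(Add(Mul(21, -4), -3), Function('J')(35, -62)) = Mul(Add(Mul(21, -4), -3), 16) = Mul(Add(-84, -3), 16) = Mul(-87, 16) = -1392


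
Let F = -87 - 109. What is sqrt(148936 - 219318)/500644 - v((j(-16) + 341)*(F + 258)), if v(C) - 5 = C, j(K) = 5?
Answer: -21457 + I*sqrt(70382)/500644 ≈ -21457.0 + 0.00052991*I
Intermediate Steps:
F = -196
v(C) = 5 + C
sqrt(148936 - 219318)/500644 - v((j(-16) + 341)*(F + 258)) = sqrt(148936 - 219318)/500644 - (5 + (5 + 341)*(-196 + 258)) = sqrt(-70382)*(1/500644) - (5 + 346*62) = (I*sqrt(70382))*(1/500644) - (5 + 21452) = I*sqrt(70382)/500644 - 1*21457 = I*sqrt(70382)/500644 - 21457 = -21457 + I*sqrt(70382)/500644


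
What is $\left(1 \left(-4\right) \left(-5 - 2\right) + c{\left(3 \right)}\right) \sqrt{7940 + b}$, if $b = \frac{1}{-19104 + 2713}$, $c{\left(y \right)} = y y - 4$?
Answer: $\frac{231 \sqrt{43534676301}}{16391} \approx 2940.5$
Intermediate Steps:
$c{\left(y \right)} = -4 + y^{2}$ ($c{\left(y \right)} = y^{2} - 4 = -4 + y^{2}$)
$b = - \frac{1}{16391}$ ($b = \frac{1}{-16391} = - \frac{1}{16391} \approx -6.1009 \cdot 10^{-5}$)
$\left(1 \left(-4\right) \left(-5 - 2\right) + c{\left(3 \right)}\right) \sqrt{7940 + b} = \left(1 \left(-4\right) \left(-5 - 2\right) - \left(4 - 3^{2}\right)\right) \sqrt{7940 - \frac{1}{16391}} = \left(- 4 \left(-5 - 2\right) + \left(-4 + 9\right)\right) \sqrt{\frac{130144539}{16391}} = \left(\left(-4\right) \left(-7\right) + 5\right) \frac{7 \sqrt{43534676301}}{16391} = \left(28 + 5\right) \frac{7 \sqrt{43534676301}}{16391} = 33 \frac{7 \sqrt{43534676301}}{16391} = \frac{231 \sqrt{43534676301}}{16391}$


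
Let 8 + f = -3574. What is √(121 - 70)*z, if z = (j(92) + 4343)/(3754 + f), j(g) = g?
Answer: 4435*√51/172 ≈ 184.14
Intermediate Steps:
f = -3582 (f = -8 - 3574 = -3582)
z = 4435/172 (z = (92 + 4343)/(3754 - 3582) = 4435/172 ≈ 25.785)
√(121 - 70)*z = √(121 - 70)*(4435/172) = √51*(4435/172) = 4435*√51/172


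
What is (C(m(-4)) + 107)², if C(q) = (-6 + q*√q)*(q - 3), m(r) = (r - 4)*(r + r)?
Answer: 959326729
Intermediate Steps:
m(r) = 2*r*(-4 + r) (m(r) = (-4 + r)*(2*r) = 2*r*(-4 + r))
C(q) = (-6 + q^(3/2))*(-3 + q)
(C(m(-4)) + 107)² = ((18 + (2*(-4)*(-4 - 4))^(5/2) - 12*(-4)*(-4 - 4) - 3*(2*(-4)*(-4 - 4))^(3/2)) + 107)² = ((18 + (2*(-4)*(-8))^(5/2) - 12*(-4)*(-8) - 3*(2*(-4)*(-8))^(3/2)) + 107)² = ((18 + 64^(5/2) - 6*64 - 3*64^(3/2)) + 107)² = ((18 + 32768 - 384 - 3*512) + 107)² = ((18 + 32768 - 384 - 1536) + 107)² = (30866 + 107)² = 30973² = 959326729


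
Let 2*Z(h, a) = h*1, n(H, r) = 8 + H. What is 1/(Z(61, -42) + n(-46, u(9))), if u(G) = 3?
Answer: -2/15 ≈ -0.13333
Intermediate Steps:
Z(h, a) = h/2 (Z(h, a) = (h*1)/2 = h/2)
1/(Z(61, -42) + n(-46, u(9))) = 1/((½)*61 + (8 - 46)) = 1/(61/2 - 38) = 1/(-15/2) = -2/15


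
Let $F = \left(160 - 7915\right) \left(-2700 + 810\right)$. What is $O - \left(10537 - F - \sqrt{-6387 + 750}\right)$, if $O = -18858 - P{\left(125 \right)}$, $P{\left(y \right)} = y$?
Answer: $14627430 + i \sqrt{5637} \approx 1.4627 \cdot 10^{7} + 75.08 i$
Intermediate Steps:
$F = 14656950$ ($F = \left(-7755\right) \left(-1890\right) = 14656950$)
$O = -18983$ ($O = -18858 - 125 = -18983$)
$O - \left(10537 - F - \sqrt{-6387 + 750}\right) = -18983 + \left(\left(14656950 + \sqrt{-6387 + 750}\right) - 10537\right) = -18983 + \left(\left(14656950 + \sqrt{-5637}\right) - 10537\right) = -18983 + \left(\left(14656950 + i \sqrt{5637}\right) - 10537\right) = -18983 + \left(14646413 + i \sqrt{5637}\right) = 14627430 + i \sqrt{5637}$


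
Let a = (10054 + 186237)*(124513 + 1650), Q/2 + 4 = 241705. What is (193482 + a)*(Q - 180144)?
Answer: 7510140371813070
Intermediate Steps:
Q = 483402 (Q = -8 + 2*241705 = -8 + 483410 = 483402)
a = 24764661433 (a = 196291*126163 = 24764661433)
(193482 + a)*(Q - 180144) = (193482 + 24764661433)*(483402 - 180144) = 24764854915*303258 = 7510140371813070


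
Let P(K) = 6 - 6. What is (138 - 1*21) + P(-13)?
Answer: 117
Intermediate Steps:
P(K) = 0
(138 - 1*21) + P(-13) = (138 - 1*21) + 0 = (138 - 21) + 0 = 117 + 0 = 117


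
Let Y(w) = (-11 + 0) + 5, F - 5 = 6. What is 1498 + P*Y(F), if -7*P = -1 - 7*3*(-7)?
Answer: 11362/7 ≈ 1623.1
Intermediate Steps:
F = 11 (F = 5 + 6 = 11)
Y(w) = -6 (Y(w) = -11 + 5 = -6)
P = -146/7 (P = -(-1 - 7*3*(-7))/7 = -(-1 - 21*(-7))/7 = -(-1 - 1*(-147))/7 = -(-1 + 147)/7 = -⅐*146 = -146/7 ≈ -20.857)
1498 + P*Y(F) = 1498 - 146/7*(-6) = 1498 + 876/7 = 11362/7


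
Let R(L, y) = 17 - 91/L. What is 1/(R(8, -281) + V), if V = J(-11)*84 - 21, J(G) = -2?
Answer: -8/1467 ≈ -0.0054533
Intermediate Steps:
R(L, y) = 17 - 91/L
V = -189 (V = -2*84 - 21 = -168 - 21 = -189)
1/(R(8, -281) + V) = 1/((17 - 91/8) - 189) = 1/(45/8 - 189) = 1/(-1467/8) = -8/1467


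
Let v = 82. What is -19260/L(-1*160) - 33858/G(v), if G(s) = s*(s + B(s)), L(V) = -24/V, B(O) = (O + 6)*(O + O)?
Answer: -25469172843/198358 ≈ -1.2840e+5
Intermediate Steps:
B(O) = 2*O*(6 + O) (B(O) = (6 + O)*(2*O) = 2*O*(6 + O))
G(s) = s*(s + 2*s*(6 + s))
-19260/L(-1*160) - 33858/G(v) = -19260/((-24/((-1*160)))) - 33858*1/(6724*(13 + 2*82)) = -19260/((-24/(-160))) - 33858*1/(6724*(13 + 164)) = -19260/((-24*(-1/160))) - 33858/(6724*177) = -19260/3/20 - 33858/1190148 = -19260*20/3 - 33858*1/1190148 = -128400 - 5643/198358 = -25469172843/198358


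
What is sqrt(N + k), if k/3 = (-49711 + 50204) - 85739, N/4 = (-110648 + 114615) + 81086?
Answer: 57*sqrt(26) ≈ 290.64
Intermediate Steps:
N = 340212 (N = 4*((-110648 + 114615) + 81086) = 4*(3967 + 81086) = 4*85053 = 340212)
k = -255738 (k = 3*((-49711 + 50204) - 85739) = 3*(493 - 85739) = 3*(-85246) = -255738)
sqrt(N + k) = sqrt(340212 - 255738) = sqrt(84474) = 57*sqrt(26)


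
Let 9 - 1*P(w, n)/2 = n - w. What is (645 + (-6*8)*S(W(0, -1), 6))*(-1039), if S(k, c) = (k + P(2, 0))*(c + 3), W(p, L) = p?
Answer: 9204501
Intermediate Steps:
P(w, n) = 18 - 2*n + 2*w (P(w, n) = 18 - 2*(n - w) = 18 + (-2*n + 2*w) = 18 - 2*n + 2*w)
S(k, c) = (3 + c)*(22 + k) (S(k, c) = (k + (18 - 2*0 + 2*2))*(c + 3) = (k + (18 + 0 + 4))*(3 + c) = (k + 22)*(3 + c) = (22 + k)*(3 + c) = (3 + c)*(22 + k))
(645 + (-6*8)*S(W(0, -1), 6))*(-1039) = (645 + (-6*8)*(66 + 3*0 + 22*6 + 6*0))*(-1039) = (645 - 48*(66 + 0 + 132 + 0))*(-1039) = (645 - 48*198)*(-1039) = (645 - 9504)*(-1039) = -8859*(-1039) = 9204501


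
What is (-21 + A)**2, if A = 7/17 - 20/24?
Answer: 4774225/10404 ≈ 458.88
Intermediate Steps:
A = -43/102 (A = 7*(1/17) - 20*1/24 = 7/17 - 5/6 = -43/102 ≈ -0.42157)
(-21 + A)**2 = (-21 - 43/102)**2 = (-2185/102)**2 = 4774225/10404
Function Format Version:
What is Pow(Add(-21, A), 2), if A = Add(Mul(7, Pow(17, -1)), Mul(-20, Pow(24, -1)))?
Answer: Rational(4774225, 10404) ≈ 458.88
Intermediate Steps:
A = Rational(-43, 102) (A = Add(Mul(7, Rational(1, 17)), Mul(-20, Rational(1, 24))) = Add(Rational(7, 17), Rational(-5, 6)) = Rational(-43, 102) ≈ -0.42157)
Pow(Add(-21, A), 2) = Pow(Add(-21, Rational(-43, 102)), 2) = Pow(Rational(-2185, 102), 2) = Rational(4774225, 10404)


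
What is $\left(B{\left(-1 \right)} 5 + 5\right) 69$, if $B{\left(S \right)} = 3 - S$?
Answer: $1725$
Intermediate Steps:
$\left(B{\left(-1 \right)} 5 + 5\right) 69 = \left(\left(3 - -1\right) 5 + 5\right) 69 = \left(\left(3 + 1\right) 5 + 5\right) 69 = \left(4 \cdot 5 + 5\right) 69 = \left(20 + 5\right) 69 = 25 \cdot 69 = 1725$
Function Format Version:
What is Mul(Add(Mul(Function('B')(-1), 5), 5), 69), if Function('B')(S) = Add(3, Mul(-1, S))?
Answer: 1725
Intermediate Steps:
Mul(Add(Mul(Function('B')(-1), 5), 5), 69) = Mul(Add(Mul(Add(3, Mul(-1, -1)), 5), 5), 69) = Mul(Add(Mul(Add(3, 1), 5), 5), 69) = Mul(Add(Mul(4, 5), 5), 69) = Mul(Add(20, 5), 69) = Mul(25, 69) = 1725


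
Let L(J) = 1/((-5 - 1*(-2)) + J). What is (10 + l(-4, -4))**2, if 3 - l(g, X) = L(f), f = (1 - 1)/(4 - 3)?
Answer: 1600/9 ≈ 177.78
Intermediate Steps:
f = 0 (f = 0/1 = 0*1 = 0)
L(J) = 1/(-3 + J) (L(J) = 1/((-5 + 2) + J) = 1/(-3 + J))
l(g, X) = 10/3 (l(g, X) = 3 - 1/(-3 + 0) = 3 - 1/(-3) = 3 - 1*(-1/3) = 3 + 1/3 = 10/3)
(10 + l(-4, -4))**2 = (10 + 10/3)**2 = (40/3)**2 = 1600/9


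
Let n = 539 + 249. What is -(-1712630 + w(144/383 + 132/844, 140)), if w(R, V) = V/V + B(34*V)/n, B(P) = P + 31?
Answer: 1349546861/788 ≈ 1.7126e+6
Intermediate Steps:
n = 788
B(P) = 31 + P
w(R, V) = 819/788 + 17*V/394 (w(R, V) = V/V + (31 + 34*V)/788 = 1 + (31 + 34*V)*(1/788) = 1 + (31/788 + 17*V/394) = 819/788 + 17*V/394)
-(-1712630 + w(144/383 + 132/844, 140)) = -(-1712630 + (819/788 + (17/394)*140)) = -(-1712630 + (819/788 + 1190/197)) = -(-1712630 + 5579/788) = -1*(-1349546861/788) = 1349546861/788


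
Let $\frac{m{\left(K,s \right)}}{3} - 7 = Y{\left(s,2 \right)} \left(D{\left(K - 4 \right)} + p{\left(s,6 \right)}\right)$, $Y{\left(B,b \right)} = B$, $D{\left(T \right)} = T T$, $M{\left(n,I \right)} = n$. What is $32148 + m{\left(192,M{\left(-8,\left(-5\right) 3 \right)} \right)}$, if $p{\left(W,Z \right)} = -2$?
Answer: $-816039$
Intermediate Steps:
$D{\left(T \right)} = T^{2}$
$m{\left(K,s \right)} = 21 + 3 s \left(-2 + \left(-4 + K\right)^{2}\right)$ ($m{\left(K,s \right)} = 21 + 3 s \left(\left(K - 4\right)^{2} - 2\right) = 21 + 3 s \left(\left(-4 + K\right)^{2} - 2\right) = 21 + 3 s \left(-2 + \left(-4 + K\right)^{2}\right)$)
$32148 + m{\left(192,M{\left(-8,\left(-5\right) 3 \right)} \right)} = 32148 + \left(21 - -48 + 3 \left(-8\right) \left(-4 + 192\right)^{2}\right) = 32148 + \left(21 + 48 + 3 \left(-8\right) 188^{2}\right) = 32148 + \left(21 + 48 + 3 \left(-8\right) 35344\right) = 32148 + \left(21 + 48 - 848256\right) = 32148 - 848187 = -816039$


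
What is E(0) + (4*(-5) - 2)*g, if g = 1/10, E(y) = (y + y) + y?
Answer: -11/5 ≈ -2.2000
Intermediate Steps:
E(y) = 3*y (E(y) = 2*y + y = 3*y)
g = ⅒ ≈ 0.10000
E(0) + (4*(-5) - 2)*g = 3*0 + (4*(-5) - 2)*(⅒) = 0 + (-20 - 2)*(⅒) = 0 - 22*⅒ = 0 - 11/5 = -11/5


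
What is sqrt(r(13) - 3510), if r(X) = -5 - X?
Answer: 42*I*sqrt(2) ≈ 59.397*I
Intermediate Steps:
sqrt(r(13) - 3510) = sqrt((-5 - 1*13) - 3510) = sqrt((-5 - 13) - 3510) = sqrt(-18 - 3510) = sqrt(-3528) = 42*I*sqrt(2)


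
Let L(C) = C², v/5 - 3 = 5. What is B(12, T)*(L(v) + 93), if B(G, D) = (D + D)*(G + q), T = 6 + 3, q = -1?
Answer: 335214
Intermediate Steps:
v = 40 (v = 15 + 5*5 = 15 + 25 = 40)
T = 9
B(G, D) = 2*D*(-1 + G) (B(G, D) = (D + D)*(G - 1) = (2*D)*(-1 + G) = 2*D*(-1 + G))
B(12, T)*(L(v) + 93) = (2*9*(-1 + 12))*(40² + 93) = (2*9*11)*(1600 + 93) = 198*1693 = 335214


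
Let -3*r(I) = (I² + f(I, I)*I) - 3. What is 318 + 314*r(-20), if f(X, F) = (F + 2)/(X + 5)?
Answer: -116168/3 ≈ -38723.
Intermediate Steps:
f(X, F) = (2 + F)/(5 + X)
r(I) = 1 - I²/3 - I*(2 + I)/(3*(5 + I)) (r(I) = -((I² + ((2 + I)/(5 + I))*I) - 3)/3 = -((I² + I*(2 + I)/(5 + I)) - 3)/3 = -(-3 + I² + I*(2 + I)/(5 + I))/3 = 1 - I²/3 - I*(2 + I)/(3*(5 + I)))
318 + 314*r(-20) = 318 + 314*((15 - 20 - 1*(-20)³ - 6*(-20)²)/(3*(5 - 20))) = 318 + 314*((⅓)*(15 - 20 - 1*(-8000) - 6*400)/(-15)) = 318 + 314*((⅓)*(-1/15)*(15 - 20 + 8000 - 2400)) = 318 + 314*((⅓)*(-1/15)*5595) = 318 + 314*(-373/3) = 318 - 117122/3 = -116168/3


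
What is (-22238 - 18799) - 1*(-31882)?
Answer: -9155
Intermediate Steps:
(-22238 - 18799) - 1*(-31882) = -41037 + 31882 = -9155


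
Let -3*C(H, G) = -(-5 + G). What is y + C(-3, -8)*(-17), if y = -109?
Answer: -106/3 ≈ -35.333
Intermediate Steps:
C(H, G) = -5/3 + G/3 (C(H, G) = -(-1)*(-5 + G)/3 = -(5 - G)/3 = -5/3 + G/3)
y + C(-3, -8)*(-17) = -109 + (-5/3 + (⅓)*(-8))*(-17) = -109 + (-5/3 - 8/3)*(-17) = -109 - 13/3*(-17) = -109 + 221/3 = -106/3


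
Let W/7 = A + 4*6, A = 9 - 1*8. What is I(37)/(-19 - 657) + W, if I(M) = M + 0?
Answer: 118263/676 ≈ 174.95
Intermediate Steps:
I(M) = M
A = 1 (A = 9 - 8 = 1)
W = 175 (W = 7*(1 + 4*6) = 7*(1 + 24) = 7*25 = 175)
I(37)/(-19 - 657) + W = 37/(-19 - 657) + 175 = 37/(-676) + 175 = 37*(-1/676) + 175 = -37/676 + 175 = 118263/676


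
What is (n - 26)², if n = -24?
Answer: 2500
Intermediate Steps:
(n - 26)² = (-24 - 26)² = (-50)² = 2500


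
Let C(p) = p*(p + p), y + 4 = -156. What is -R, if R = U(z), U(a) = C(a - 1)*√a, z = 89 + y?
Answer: -10368*I*√71 ≈ -87362.0*I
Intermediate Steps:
y = -160 (y = -4 - 156 = -160)
C(p) = 2*p² (C(p) = p*(2*p) = 2*p²)
z = -71 (z = 89 - 160 = -71)
U(a) = 2*√a*(-1 + a)² (U(a) = (2*(a - 1)²)*√a = (2*(-1 + a)²)*√a = 2*√a*(-1 + a)²)
R = 10368*I*√71 (R = 2*√(-71)*(-1 - 71)² = 2*(I*√71)*(-72)² = 2*(I*√71)*5184 = 10368*I*√71 ≈ 87362.0*I)
-R = -10368*I*√71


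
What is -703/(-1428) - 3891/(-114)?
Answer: 939415/27132 ≈ 34.624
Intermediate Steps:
-703/(-1428) - 3891/(-114) = -703*(-1/1428) - 3891*(-1/114) = 703/1428 + 1297/38 = 939415/27132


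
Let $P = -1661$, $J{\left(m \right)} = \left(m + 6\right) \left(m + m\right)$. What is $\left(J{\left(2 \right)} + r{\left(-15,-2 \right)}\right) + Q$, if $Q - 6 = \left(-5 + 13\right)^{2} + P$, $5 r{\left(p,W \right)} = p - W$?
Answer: $- \frac{7808}{5} \approx -1561.6$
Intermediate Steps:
$r{\left(p,W \right)} = - \frac{W}{5} + \frac{p}{5}$ ($r{\left(p,W \right)} = \frac{p - W}{5} = - \frac{W}{5} + \frac{p}{5}$)
$J{\left(m \right)} = 2 m \left(6 + m\right)$ ($J{\left(m \right)} = \left(6 + m\right) 2 m = 2 m \left(6 + m\right)$)
$Q = -1591$ ($Q = 6 - \left(1661 - \left(-5 + 13\right)^{2}\right) = 6 - \left(1661 - 8^{2}\right) = 6 + \left(64 - 1661\right) = 6 - 1597 = -1591$)
$\left(J{\left(2 \right)} + r{\left(-15,-2 \right)}\right) + Q = \left(2 \cdot 2 \left(6 + 2\right) + \left(\left(- \frac{1}{5}\right) \left(-2\right) + \frac{1}{5} \left(-15\right)\right)\right) - 1591 = \left(2 \cdot 2 \cdot 8 + \left(\frac{2}{5} - 3\right)\right) - 1591 = \left(32 - \frac{13}{5}\right) - 1591 = \frac{147}{5} - 1591 = - \frac{7808}{5}$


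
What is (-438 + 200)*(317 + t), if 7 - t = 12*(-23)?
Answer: -142800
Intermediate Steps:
t = 283 (t = 7 - 12*(-23) = 7 - 1*(-276) = 7 + 276 = 283)
(-438 + 200)*(317 + t) = (-438 + 200)*(317 + 283) = -238*600 = -142800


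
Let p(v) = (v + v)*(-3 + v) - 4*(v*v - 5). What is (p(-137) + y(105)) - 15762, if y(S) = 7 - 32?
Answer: -52483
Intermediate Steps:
y(S) = -25
p(v) = 20 - 4*v² + 2*v*(-3 + v) (p(v) = (2*v)*(-3 + v) - 4*(v² - 5) = 2*v*(-3 + v) - 4*(-5 + v²) = 2*v*(-3 + v) + (20 - 4*v²) = 20 - 4*v² + 2*v*(-3 + v))
(p(-137) + y(105)) - 15762 = ((20 - 6*(-137) - 2*(-137)²) - 25) - 15762 = ((20 + 822 - 2*18769) - 25) - 15762 = ((20 + 822 - 37538) - 25) - 15762 = (-36696 - 25) - 15762 = -36721 - 15762 = -52483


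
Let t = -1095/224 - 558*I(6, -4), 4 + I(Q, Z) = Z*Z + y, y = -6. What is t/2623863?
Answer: -22759/17810464 ≈ -0.0012778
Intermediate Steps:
I(Q, Z) = -10 + Z² (I(Q, Z) = -4 + (Z*Z - 6) = -4 + (Z² - 6) = -4 + (-6 + Z²) = -10 + Z²)
t = -751047/224 (t = -1095/224 - 558*(-10 + (-4)²) = -1095*1/224 - 558*(-10 + 16) = -1095/224 - 558*6 = -1095/224 - 3348 = -751047/224 ≈ -3352.9)
t/2623863 = -751047/224/2623863 = -751047/224*1/2623863 = -22759/17810464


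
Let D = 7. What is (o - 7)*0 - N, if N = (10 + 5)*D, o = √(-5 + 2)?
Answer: -105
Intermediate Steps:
o = I*√3 (o = √(-3) = I*√3 ≈ 1.732*I)
N = 105 (N = (10 + 5)*7 = 15*7 = 105)
(o - 7)*0 - N = (I*√3 - 7)*0 - 1*105 = (-7 + I*√3)*0 - 105 = 0 - 105 = -105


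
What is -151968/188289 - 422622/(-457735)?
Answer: 3338000426/28728821805 ≈ 0.11619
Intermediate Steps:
-151968/188289 - 422622/(-457735) = -151968*1/188289 - 422622*(-1/457735) = -50656/62763 + 422622/457735 = 3338000426/28728821805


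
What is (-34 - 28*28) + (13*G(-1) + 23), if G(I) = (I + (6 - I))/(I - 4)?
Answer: -4053/5 ≈ -810.60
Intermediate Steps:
G(I) = 6/(-4 + I)
(-34 - 28*28) + (13*G(-1) + 23) = (-34 - 28*28) + (13*(6/(-4 - 1)) + 23) = (-34 - 784) + (13*(6/(-5)) + 23) = -818 + (13*(6*(-⅕)) + 23) = -818 + (13*(-6/5) + 23) = -818 + (-78/5 + 23) = -818 + 37/5 = -4053/5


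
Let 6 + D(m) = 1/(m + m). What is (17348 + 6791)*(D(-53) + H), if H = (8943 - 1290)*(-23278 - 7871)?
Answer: -609959462442541/106 ≈ -5.7543e+12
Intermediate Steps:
D(m) = -6 + 1/(2*m) (D(m) = -6 + 1/(m + m) = -6 + 1/(2*m))
H = -238383297 (H = 7653*(-31149) = -238383297)
(17348 + 6791)*(D(-53) + H) = (17348 + 6791)*((-6 + (½)/(-53)) - 238383297) = 24139*((-6 + (½)*(-1/53)) - 238383297) = 24139*((-6 - 1/106) - 238383297) = 24139*(-637/106 - 238383297) = 24139*(-25268630119/106) = -609959462442541/106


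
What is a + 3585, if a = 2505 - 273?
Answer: 5817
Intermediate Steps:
a = 2232
a + 3585 = 2232 + 3585 = 5817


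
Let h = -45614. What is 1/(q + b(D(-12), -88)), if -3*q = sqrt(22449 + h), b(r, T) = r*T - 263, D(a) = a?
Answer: 7137/5682806 + 3*I*sqrt(23165)/5682806 ≈ 0.0012559 + 8.0348e-5*I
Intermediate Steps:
b(r, T) = -263 + T*r (b(r, T) = T*r - 263 = -263 + T*r)
q = -I*sqrt(23165)/3 (q = -sqrt(22449 - 45614)/3 = -I*sqrt(23165)/3 ≈ -50.734*I)
1/(q + b(D(-12), -88)) = 1/(-I*sqrt(23165)/3 + (-263 - 88*(-12))) = 1/(-I*sqrt(23165)/3 + (-263 + 1056)) = 1/(-I*sqrt(23165)/3 + 793) = 1/(793 - I*sqrt(23165)/3)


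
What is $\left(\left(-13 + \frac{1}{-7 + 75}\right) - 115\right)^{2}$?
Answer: $\frac{75742209}{4624} \approx 16380.0$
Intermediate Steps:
$\left(\left(-13 + \frac{1}{-7 + 75}\right) - 115\right)^{2} = \left(\left(-13 + \frac{1}{68}\right) - 115\right)^{2} = \left(- \frac{883}{68} - 115\right)^{2} = \left(- \frac{8703}{68}\right)^{2} = \frac{75742209}{4624}$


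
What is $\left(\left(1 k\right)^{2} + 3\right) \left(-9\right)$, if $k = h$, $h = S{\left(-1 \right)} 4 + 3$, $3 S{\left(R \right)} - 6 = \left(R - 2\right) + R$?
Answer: $-316$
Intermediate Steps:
$S{\left(R \right)} = \frac{4}{3} + \frac{2 R}{3}$ ($S{\left(R \right)} = 2 + \frac{\left(R - 2\right) + R}{3} = 2 + \frac{\left(-2 + R\right) + R}{3} = 2 + \frac{-2 + 2 R}{3} = 2 + \left(- \frac{2}{3} + \frac{2 R}{3}\right) = \frac{4}{3} + \frac{2 R}{3}$)
$h = \frac{17}{3}$ ($h = \left(\frac{4}{3} + \frac{2}{3} \left(-1\right)\right) 4 + 3 = \left(\frac{4}{3} - \frac{2}{3}\right) 4 + 3 = \frac{2}{3} \cdot 4 + 3 = \frac{8}{3} + 3 = \frac{17}{3} \approx 5.6667$)
$k = \frac{17}{3} \approx 5.6667$
$\left(\left(1 k\right)^{2} + 3\right) \left(-9\right) = \left(\left(1 \cdot \frac{17}{3}\right)^{2} + 3\right) \left(-9\right) = \left(\left(\frac{17}{3}\right)^{2} + 3\right) \left(-9\right) = \left(\frac{289}{9} + 3\right) \left(-9\right) = \frac{316}{9} \left(-9\right) = -316$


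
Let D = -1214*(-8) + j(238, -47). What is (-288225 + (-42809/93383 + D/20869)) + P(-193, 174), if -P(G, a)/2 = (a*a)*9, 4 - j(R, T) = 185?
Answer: -1623734709535259/1948809827 ≈ -8.3319e+5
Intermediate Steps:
j(R, T) = -181 (j(R, T) = 4 - 1*185 = 4 - 185 = -181)
D = 9531 (D = -1214*(-8) - 181 = 9712 - 181 = 9531)
P(G, a) = -18*a² (P(G, a) = -2*a*a*9 = -2*a²*9 = -18*a²)
(-288225 + (-42809/93383 + D/20869)) + P(-193, 174) = (-288225 + (-42809/93383 + 9531/20869)) - 18*174² = (-288225 + (-42809*1/93383 + 9531*(1/20869))) - 18*30276 = (-288225 + (-42809/93383 + 9531/20869)) - 544968 = (-288225 - 3347648/1948809827) - 544968 = -561695715734723/1948809827 - 544968 = -1623734709535259/1948809827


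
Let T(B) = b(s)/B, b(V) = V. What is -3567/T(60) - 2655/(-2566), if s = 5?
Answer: -109832409/2566 ≈ -42803.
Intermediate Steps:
T(B) = 5/B
-3567/T(60) - 2655/(-2566) = -3567/(5/60) - 2655/(-2566) = -3567/(5*(1/60)) - 2655*(-1/2566) = -3567/1/12 + 2655/2566 = -3567*12 + 2655/2566 = -42804 + 2655/2566 = -109832409/2566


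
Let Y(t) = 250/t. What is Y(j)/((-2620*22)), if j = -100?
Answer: 1/23056 ≈ 4.3373e-5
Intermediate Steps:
Y(j)/((-2620*22)) = (250/(-100))/((-2620*22)) = (250*(-1/100))/(-57640) = -5/2*(-1/57640) = 1/23056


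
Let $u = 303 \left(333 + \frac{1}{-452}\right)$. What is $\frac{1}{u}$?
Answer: $\frac{452}{45606045} \approx 9.911 \cdot 10^{-6}$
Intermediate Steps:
$u = \frac{45606045}{452}$ ($u = 303 \left(333 - \frac{1}{452}\right) = 303 \cdot \frac{150515}{452} = \frac{45606045}{452} \approx 1.009 \cdot 10^{5}$)
$\frac{1}{u} = \frac{1}{\frac{45606045}{452}} = \frac{452}{45606045}$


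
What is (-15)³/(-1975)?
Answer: 135/79 ≈ 1.7089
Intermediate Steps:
(-15)³/(-1975) = -3375*(-1/1975) = 135/79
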